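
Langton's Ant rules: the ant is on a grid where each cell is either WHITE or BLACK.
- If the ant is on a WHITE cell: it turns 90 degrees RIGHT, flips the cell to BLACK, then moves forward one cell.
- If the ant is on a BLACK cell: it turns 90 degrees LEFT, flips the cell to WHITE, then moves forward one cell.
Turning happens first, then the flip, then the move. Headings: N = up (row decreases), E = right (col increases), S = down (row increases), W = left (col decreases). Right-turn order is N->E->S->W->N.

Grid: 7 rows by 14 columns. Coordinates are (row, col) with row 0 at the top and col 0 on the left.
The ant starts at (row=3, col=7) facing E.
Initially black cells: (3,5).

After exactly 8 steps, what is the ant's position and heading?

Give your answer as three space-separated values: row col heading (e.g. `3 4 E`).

Answer: 3 7 W

Derivation:
Step 1: on WHITE (3,7): turn R to S, flip to black, move to (4,7). |black|=2
Step 2: on WHITE (4,7): turn R to W, flip to black, move to (4,6). |black|=3
Step 3: on WHITE (4,6): turn R to N, flip to black, move to (3,6). |black|=4
Step 4: on WHITE (3,6): turn R to E, flip to black, move to (3,7). |black|=5
Step 5: on BLACK (3,7): turn L to N, flip to white, move to (2,7). |black|=4
Step 6: on WHITE (2,7): turn R to E, flip to black, move to (2,8). |black|=5
Step 7: on WHITE (2,8): turn R to S, flip to black, move to (3,8). |black|=6
Step 8: on WHITE (3,8): turn R to W, flip to black, move to (3,7). |black|=7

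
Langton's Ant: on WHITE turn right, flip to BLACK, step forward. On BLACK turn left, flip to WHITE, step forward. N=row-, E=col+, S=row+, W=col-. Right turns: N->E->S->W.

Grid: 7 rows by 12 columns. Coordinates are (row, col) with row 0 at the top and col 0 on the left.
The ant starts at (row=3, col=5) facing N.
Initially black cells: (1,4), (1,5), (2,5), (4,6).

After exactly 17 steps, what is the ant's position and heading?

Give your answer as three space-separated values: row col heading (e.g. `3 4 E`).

Step 1: on WHITE (3,5): turn R to E, flip to black, move to (3,6). |black|=5
Step 2: on WHITE (3,6): turn R to S, flip to black, move to (4,6). |black|=6
Step 3: on BLACK (4,6): turn L to E, flip to white, move to (4,7). |black|=5
Step 4: on WHITE (4,7): turn R to S, flip to black, move to (5,7). |black|=6
Step 5: on WHITE (5,7): turn R to W, flip to black, move to (5,6). |black|=7
Step 6: on WHITE (5,6): turn R to N, flip to black, move to (4,6). |black|=8
Step 7: on WHITE (4,6): turn R to E, flip to black, move to (4,7). |black|=9
Step 8: on BLACK (4,7): turn L to N, flip to white, move to (3,7). |black|=8
Step 9: on WHITE (3,7): turn R to E, flip to black, move to (3,8). |black|=9
Step 10: on WHITE (3,8): turn R to S, flip to black, move to (4,8). |black|=10
Step 11: on WHITE (4,8): turn R to W, flip to black, move to (4,7). |black|=11
Step 12: on WHITE (4,7): turn R to N, flip to black, move to (3,7). |black|=12
Step 13: on BLACK (3,7): turn L to W, flip to white, move to (3,6). |black|=11
Step 14: on BLACK (3,6): turn L to S, flip to white, move to (4,6). |black|=10
Step 15: on BLACK (4,6): turn L to E, flip to white, move to (4,7). |black|=9
Step 16: on BLACK (4,7): turn L to N, flip to white, move to (3,7). |black|=8
Step 17: on WHITE (3,7): turn R to E, flip to black, move to (3,8). |black|=9

Answer: 3 8 E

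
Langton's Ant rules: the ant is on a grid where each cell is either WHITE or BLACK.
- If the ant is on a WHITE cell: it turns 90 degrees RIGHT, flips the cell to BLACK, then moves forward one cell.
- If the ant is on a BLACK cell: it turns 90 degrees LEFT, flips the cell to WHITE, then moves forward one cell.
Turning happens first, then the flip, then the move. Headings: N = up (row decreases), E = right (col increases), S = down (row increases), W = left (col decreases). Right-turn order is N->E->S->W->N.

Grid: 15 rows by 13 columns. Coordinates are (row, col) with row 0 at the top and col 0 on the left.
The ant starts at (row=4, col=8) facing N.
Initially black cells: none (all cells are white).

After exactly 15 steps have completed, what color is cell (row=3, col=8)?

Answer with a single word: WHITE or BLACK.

Step 1: on WHITE (4,8): turn R to E, flip to black, move to (4,9). |black|=1
Step 2: on WHITE (4,9): turn R to S, flip to black, move to (5,9). |black|=2
Step 3: on WHITE (5,9): turn R to W, flip to black, move to (5,8). |black|=3
Step 4: on WHITE (5,8): turn R to N, flip to black, move to (4,8). |black|=4
Step 5: on BLACK (4,8): turn L to W, flip to white, move to (4,7). |black|=3
Step 6: on WHITE (4,7): turn R to N, flip to black, move to (3,7). |black|=4
Step 7: on WHITE (3,7): turn R to E, flip to black, move to (3,8). |black|=5
Step 8: on WHITE (3,8): turn R to S, flip to black, move to (4,8). |black|=6
Step 9: on WHITE (4,8): turn R to W, flip to black, move to (4,7). |black|=7
Step 10: on BLACK (4,7): turn L to S, flip to white, move to (5,7). |black|=6
Step 11: on WHITE (5,7): turn R to W, flip to black, move to (5,6). |black|=7
Step 12: on WHITE (5,6): turn R to N, flip to black, move to (4,6). |black|=8
Step 13: on WHITE (4,6): turn R to E, flip to black, move to (4,7). |black|=9
Step 14: on WHITE (4,7): turn R to S, flip to black, move to (5,7). |black|=10
Step 15: on BLACK (5,7): turn L to E, flip to white, move to (5,8). |black|=9

Answer: BLACK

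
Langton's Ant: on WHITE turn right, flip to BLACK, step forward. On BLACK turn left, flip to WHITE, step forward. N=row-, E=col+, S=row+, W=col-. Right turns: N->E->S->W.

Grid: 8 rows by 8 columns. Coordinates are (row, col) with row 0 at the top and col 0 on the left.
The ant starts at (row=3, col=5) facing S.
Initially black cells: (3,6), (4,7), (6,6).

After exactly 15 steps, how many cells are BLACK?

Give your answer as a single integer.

Answer: 8

Derivation:
Step 1: on WHITE (3,5): turn R to W, flip to black, move to (3,4). |black|=4
Step 2: on WHITE (3,4): turn R to N, flip to black, move to (2,4). |black|=5
Step 3: on WHITE (2,4): turn R to E, flip to black, move to (2,5). |black|=6
Step 4: on WHITE (2,5): turn R to S, flip to black, move to (3,5). |black|=7
Step 5: on BLACK (3,5): turn L to E, flip to white, move to (3,6). |black|=6
Step 6: on BLACK (3,6): turn L to N, flip to white, move to (2,6). |black|=5
Step 7: on WHITE (2,6): turn R to E, flip to black, move to (2,7). |black|=6
Step 8: on WHITE (2,7): turn R to S, flip to black, move to (3,7). |black|=7
Step 9: on WHITE (3,7): turn R to W, flip to black, move to (3,6). |black|=8
Step 10: on WHITE (3,6): turn R to N, flip to black, move to (2,6). |black|=9
Step 11: on BLACK (2,6): turn L to W, flip to white, move to (2,5). |black|=8
Step 12: on BLACK (2,5): turn L to S, flip to white, move to (3,5). |black|=7
Step 13: on WHITE (3,5): turn R to W, flip to black, move to (3,4). |black|=8
Step 14: on BLACK (3,4): turn L to S, flip to white, move to (4,4). |black|=7
Step 15: on WHITE (4,4): turn R to W, flip to black, move to (4,3). |black|=8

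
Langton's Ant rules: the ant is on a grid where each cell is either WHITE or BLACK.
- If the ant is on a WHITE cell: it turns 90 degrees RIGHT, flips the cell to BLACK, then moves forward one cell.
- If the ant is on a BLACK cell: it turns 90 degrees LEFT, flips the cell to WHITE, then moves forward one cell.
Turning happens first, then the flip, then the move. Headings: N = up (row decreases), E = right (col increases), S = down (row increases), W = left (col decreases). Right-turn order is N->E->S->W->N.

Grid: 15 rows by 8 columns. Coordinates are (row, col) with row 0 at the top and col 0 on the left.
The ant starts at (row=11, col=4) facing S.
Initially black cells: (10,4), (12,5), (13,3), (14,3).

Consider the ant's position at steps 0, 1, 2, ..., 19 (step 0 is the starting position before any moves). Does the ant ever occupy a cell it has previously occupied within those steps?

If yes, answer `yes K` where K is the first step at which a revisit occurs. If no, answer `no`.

Answer: yes 7

Derivation:
Step 1: on WHITE (11,4): turn R to W, flip to black, move to (11,3). |black|=5 — new cell
Step 2: on WHITE (11,3): turn R to N, flip to black, move to (10,3). |black|=6 — new cell
Step 3: on WHITE (10,3): turn R to E, flip to black, move to (10,4). |black|=7 — new cell
Step 4: on BLACK (10,4): turn L to N, flip to white, move to (9,4). |black|=6 — new cell
Step 5: on WHITE (9,4): turn R to E, flip to black, move to (9,5). |black|=7 — new cell
Step 6: on WHITE (9,5): turn R to S, flip to black, move to (10,5). |black|=8 — new cell
Step 7: on WHITE (10,5): turn R to W, flip to black, move to (10,4). |black|=9 — REVISIT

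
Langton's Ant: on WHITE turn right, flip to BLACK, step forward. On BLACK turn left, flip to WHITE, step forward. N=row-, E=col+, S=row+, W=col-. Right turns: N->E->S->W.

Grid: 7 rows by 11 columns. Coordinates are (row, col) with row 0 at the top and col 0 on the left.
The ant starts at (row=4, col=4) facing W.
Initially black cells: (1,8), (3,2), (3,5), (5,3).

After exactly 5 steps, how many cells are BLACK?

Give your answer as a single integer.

Answer: 7

Derivation:
Step 1: on WHITE (4,4): turn R to N, flip to black, move to (3,4). |black|=5
Step 2: on WHITE (3,4): turn R to E, flip to black, move to (3,5). |black|=6
Step 3: on BLACK (3,5): turn L to N, flip to white, move to (2,5). |black|=5
Step 4: on WHITE (2,5): turn R to E, flip to black, move to (2,6). |black|=6
Step 5: on WHITE (2,6): turn R to S, flip to black, move to (3,6). |black|=7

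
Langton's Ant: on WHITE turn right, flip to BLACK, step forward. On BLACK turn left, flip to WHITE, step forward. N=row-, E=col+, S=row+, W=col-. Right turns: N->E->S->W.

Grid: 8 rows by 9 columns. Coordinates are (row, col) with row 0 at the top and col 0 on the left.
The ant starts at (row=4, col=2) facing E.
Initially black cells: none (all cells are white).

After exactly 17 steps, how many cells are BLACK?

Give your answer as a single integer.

Step 1: on WHITE (4,2): turn R to S, flip to black, move to (5,2). |black|=1
Step 2: on WHITE (5,2): turn R to W, flip to black, move to (5,1). |black|=2
Step 3: on WHITE (5,1): turn R to N, flip to black, move to (4,1). |black|=3
Step 4: on WHITE (4,1): turn R to E, flip to black, move to (4,2). |black|=4
Step 5: on BLACK (4,2): turn L to N, flip to white, move to (3,2). |black|=3
Step 6: on WHITE (3,2): turn R to E, flip to black, move to (3,3). |black|=4
Step 7: on WHITE (3,3): turn R to S, flip to black, move to (4,3). |black|=5
Step 8: on WHITE (4,3): turn R to W, flip to black, move to (4,2). |black|=6
Step 9: on WHITE (4,2): turn R to N, flip to black, move to (3,2). |black|=7
Step 10: on BLACK (3,2): turn L to W, flip to white, move to (3,1). |black|=6
Step 11: on WHITE (3,1): turn R to N, flip to black, move to (2,1). |black|=7
Step 12: on WHITE (2,1): turn R to E, flip to black, move to (2,2). |black|=8
Step 13: on WHITE (2,2): turn R to S, flip to black, move to (3,2). |black|=9
Step 14: on WHITE (3,2): turn R to W, flip to black, move to (3,1). |black|=10
Step 15: on BLACK (3,1): turn L to S, flip to white, move to (4,1). |black|=9
Step 16: on BLACK (4,1): turn L to E, flip to white, move to (4,2). |black|=8
Step 17: on BLACK (4,2): turn L to N, flip to white, move to (3,2). |black|=7

Answer: 7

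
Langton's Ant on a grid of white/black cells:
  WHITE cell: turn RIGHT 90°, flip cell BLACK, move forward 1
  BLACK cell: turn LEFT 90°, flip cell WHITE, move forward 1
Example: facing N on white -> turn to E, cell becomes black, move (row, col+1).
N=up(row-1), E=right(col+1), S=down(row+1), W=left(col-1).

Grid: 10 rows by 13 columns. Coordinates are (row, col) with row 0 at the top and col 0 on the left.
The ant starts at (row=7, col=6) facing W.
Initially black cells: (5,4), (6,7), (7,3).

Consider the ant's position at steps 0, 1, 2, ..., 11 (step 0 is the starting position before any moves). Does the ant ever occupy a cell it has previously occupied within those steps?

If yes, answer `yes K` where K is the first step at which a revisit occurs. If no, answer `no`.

Answer: yes 6

Derivation:
Step 1: on WHITE (7,6): turn R to N, flip to black, move to (6,6). |black|=4 — new cell
Step 2: on WHITE (6,6): turn R to E, flip to black, move to (6,7). |black|=5 — new cell
Step 3: on BLACK (6,7): turn L to N, flip to white, move to (5,7). |black|=4 — new cell
Step 4: on WHITE (5,7): turn R to E, flip to black, move to (5,8). |black|=5 — new cell
Step 5: on WHITE (5,8): turn R to S, flip to black, move to (6,8). |black|=6 — new cell
Step 6: on WHITE (6,8): turn R to W, flip to black, move to (6,7). |black|=7 — REVISIT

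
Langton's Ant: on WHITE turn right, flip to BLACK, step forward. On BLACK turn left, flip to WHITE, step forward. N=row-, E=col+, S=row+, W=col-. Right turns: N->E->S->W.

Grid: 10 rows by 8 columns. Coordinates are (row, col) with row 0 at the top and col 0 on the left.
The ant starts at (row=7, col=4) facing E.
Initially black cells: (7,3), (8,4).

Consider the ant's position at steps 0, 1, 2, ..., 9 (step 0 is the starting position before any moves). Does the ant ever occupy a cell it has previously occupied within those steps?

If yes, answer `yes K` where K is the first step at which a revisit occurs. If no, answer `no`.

Step 1: on WHITE (7,4): turn R to S, flip to black, move to (8,4). |black|=3 — new cell
Step 2: on BLACK (8,4): turn L to E, flip to white, move to (8,5). |black|=2 — new cell
Step 3: on WHITE (8,5): turn R to S, flip to black, move to (9,5). |black|=3 — new cell
Step 4: on WHITE (9,5): turn R to W, flip to black, move to (9,4). |black|=4 — new cell
Step 5: on WHITE (9,4): turn R to N, flip to black, move to (8,4). |black|=5 — REVISIT

Answer: yes 5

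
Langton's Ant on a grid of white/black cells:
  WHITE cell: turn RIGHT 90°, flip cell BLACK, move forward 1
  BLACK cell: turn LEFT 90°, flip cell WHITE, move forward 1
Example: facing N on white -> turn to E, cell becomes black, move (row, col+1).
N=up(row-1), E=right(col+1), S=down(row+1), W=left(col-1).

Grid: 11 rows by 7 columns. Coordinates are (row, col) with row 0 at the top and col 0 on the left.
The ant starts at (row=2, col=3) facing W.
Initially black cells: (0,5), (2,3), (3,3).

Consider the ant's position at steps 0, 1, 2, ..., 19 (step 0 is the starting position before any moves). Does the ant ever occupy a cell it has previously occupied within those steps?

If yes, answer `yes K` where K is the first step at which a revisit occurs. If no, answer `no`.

Step 1: on BLACK (2,3): turn L to S, flip to white, move to (3,3). |black|=2 — new cell
Step 2: on BLACK (3,3): turn L to E, flip to white, move to (3,4). |black|=1 — new cell
Step 3: on WHITE (3,4): turn R to S, flip to black, move to (4,4). |black|=2 — new cell
Step 4: on WHITE (4,4): turn R to W, flip to black, move to (4,3). |black|=3 — new cell
Step 5: on WHITE (4,3): turn R to N, flip to black, move to (3,3). |black|=4 — REVISIT

Answer: yes 5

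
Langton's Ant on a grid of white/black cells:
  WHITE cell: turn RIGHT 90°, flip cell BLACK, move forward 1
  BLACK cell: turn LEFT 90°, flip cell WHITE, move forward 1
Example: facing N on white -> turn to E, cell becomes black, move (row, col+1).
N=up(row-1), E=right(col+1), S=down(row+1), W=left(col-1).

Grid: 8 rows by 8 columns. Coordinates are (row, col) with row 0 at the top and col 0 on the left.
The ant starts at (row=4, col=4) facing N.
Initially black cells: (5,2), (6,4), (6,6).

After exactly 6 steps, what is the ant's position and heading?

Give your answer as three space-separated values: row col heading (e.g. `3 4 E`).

Step 1: on WHITE (4,4): turn R to E, flip to black, move to (4,5). |black|=4
Step 2: on WHITE (4,5): turn R to S, flip to black, move to (5,5). |black|=5
Step 3: on WHITE (5,5): turn R to W, flip to black, move to (5,4). |black|=6
Step 4: on WHITE (5,4): turn R to N, flip to black, move to (4,4). |black|=7
Step 5: on BLACK (4,4): turn L to W, flip to white, move to (4,3). |black|=6
Step 6: on WHITE (4,3): turn R to N, flip to black, move to (3,3). |black|=7

Answer: 3 3 N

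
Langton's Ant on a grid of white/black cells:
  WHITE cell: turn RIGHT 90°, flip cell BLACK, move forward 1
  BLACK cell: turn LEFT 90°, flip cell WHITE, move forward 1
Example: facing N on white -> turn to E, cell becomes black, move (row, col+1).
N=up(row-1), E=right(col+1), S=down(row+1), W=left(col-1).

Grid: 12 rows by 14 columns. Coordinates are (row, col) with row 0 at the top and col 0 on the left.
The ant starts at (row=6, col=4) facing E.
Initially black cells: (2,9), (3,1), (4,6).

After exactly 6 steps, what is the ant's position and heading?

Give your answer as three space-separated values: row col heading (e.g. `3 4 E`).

Step 1: on WHITE (6,4): turn R to S, flip to black, move to (7,4). |black|=4
Step 2: on WHITE (7,4): turn R to W, flip to black, move to (7,3). |black|=5
Step 3: on WHITE (7,3): turn R to N, flip to black, move to (6,3). |black|=6
Step 4: on WHITE (6,3): turn R to E, flip to black, move to (6,4). |black|=7
Step 5: on BLACK (6,4): turn L to N, flip to white, move to (5,4). |black|=6
Step 6: on WHITE (5,4): turn R to E, flip to black, move to (5,5). |black|=7

Answer: 5 5 E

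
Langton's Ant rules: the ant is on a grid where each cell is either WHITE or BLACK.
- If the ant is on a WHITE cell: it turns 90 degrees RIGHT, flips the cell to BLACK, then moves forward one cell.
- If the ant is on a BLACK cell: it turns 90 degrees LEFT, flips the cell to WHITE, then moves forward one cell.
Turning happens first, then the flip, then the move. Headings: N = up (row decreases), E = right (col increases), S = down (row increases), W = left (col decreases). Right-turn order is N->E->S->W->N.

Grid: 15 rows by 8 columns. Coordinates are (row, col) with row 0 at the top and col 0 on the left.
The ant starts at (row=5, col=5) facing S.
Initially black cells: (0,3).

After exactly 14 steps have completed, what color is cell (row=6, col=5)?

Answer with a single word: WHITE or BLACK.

Answer: BLACK

Derivation:
Step 1: on WHITE (5,5): turn R to W, flip to black, move to (5,4). |black|=2
Step 2: on WHITE (5,4): turn R to N, flip to black, move to (4,4). |black|=3
Step 3: on WHITE (4,4): turn R to E, flip to black, move to (4,5). |black|=4
Step 4: on WHITE (4,5): turn R to S, flip to black, move to (5,5). |black|=5
Step 5: on BLACK (5,5): turn L to E, flip to white, move to (5,6). |black|=4
Step 6: on WHITE (5,6): turn R to S, flip to black, move to (6,6). |black|=5
Step 7: on WHITE (6,6): turn R to W, flip to black, move to (6,5). |black|=6
Step 8: on WHITE (6,5): turn R to N, flip to black, move to (5,5). |black|=7
Step 9: on WHITE (5,5): turn R to E, flip to black, move to (5,6). |black|=8
Step 10: on BLACK (5,6): turn L to N, flip to white, move to (4,6). |black|=7
Step 11: on WHITE (4,6): turn R to E, flip to black, move to (4,7). |black|=8
Step 12: on WHITE (4,7): turn R to S, flip to black, move to (5,7). |black|=9
Step 13: on WHITE (5,7): turn R to W, flip to black, move to (5,6). |black|=10
Step 14: on WHITE (5,6): turn R to N, flip to black, move to (4,6). |black|=11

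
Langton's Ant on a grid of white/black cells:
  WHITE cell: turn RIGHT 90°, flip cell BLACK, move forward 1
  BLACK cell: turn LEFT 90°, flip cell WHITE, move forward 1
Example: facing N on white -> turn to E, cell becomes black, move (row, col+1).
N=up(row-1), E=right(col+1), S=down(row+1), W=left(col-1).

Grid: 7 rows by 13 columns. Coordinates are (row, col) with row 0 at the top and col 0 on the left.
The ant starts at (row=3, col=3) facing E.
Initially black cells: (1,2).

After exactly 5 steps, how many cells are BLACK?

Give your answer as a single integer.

Answer: 4

Derivation:
Step 1: on WHITE (3,3): turn R to S, flip to black, move to (4,3). |black|=2
Step 2: on WHITE (4,3): turn R to W, flip to black, move to (4,2). |black|=3
Step 3: on WHITE (4,2): turn R to N, flip to black, move to (3,2). |black|=4
Step 4: on WHITE (3,2): turn R to E, flip to black, move to (3,3). |black|=5
Step 5: on BLACK (3,3): turn L to N, flip to white, move to (2,3). |black|=4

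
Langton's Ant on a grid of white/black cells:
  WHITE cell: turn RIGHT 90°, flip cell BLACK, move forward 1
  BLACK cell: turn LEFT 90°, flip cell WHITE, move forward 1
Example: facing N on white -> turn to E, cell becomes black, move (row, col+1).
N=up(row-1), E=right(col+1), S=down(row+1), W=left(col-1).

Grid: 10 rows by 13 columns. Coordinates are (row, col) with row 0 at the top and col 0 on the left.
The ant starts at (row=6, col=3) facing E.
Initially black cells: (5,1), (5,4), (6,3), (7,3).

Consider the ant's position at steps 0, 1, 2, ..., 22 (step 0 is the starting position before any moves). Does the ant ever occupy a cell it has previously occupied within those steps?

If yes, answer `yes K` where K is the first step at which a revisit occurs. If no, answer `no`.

Answer: yes 6

Derivation:
Step 1: on BLACK (6,3): turn L to N, flip to white, move to (5,3). |black|=3 — new cell
Step 2: on WHITE (5,3): turn R to E, flip to black, move to (5,4). |black|=4 — new cell
Step 3: on BLACK (5,4): turn L to N, flip to white, move to (4,4). |black|=3 — new cell
Step 4: on WHITE (4,4): turn R to E, flip to black, move to (4,5). |black|=4 — new cell
Step 5: on WHITE (4,5): turn R to S, flip to black, move to (5,5). |black|=5 — new cell
Step 6: on WHITE (5,5): turn R to W, flip to black, move to (5,4). |black|=6 — REVISIT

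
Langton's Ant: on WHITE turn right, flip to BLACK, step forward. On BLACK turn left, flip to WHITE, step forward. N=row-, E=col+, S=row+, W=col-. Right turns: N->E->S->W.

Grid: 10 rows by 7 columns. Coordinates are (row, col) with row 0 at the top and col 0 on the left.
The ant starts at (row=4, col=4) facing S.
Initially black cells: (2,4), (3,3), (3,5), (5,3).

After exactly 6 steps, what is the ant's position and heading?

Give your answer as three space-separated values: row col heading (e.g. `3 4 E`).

Step 1: on WHITE (4,4): turn R to W, flip to black, move to (4,3). |black|=5
Step 2: on WHITE (4,3): turn R to N, flip to black, move to (3,3). |black|=6
Step 3: on BLACK (3,3): turn L to W, flip to white, move to (3,2). |black|=5
Step 4: on WHITE (3,2): turn R to N, flip to black, move to (2,2). |black|=6
Step 5: on WHITE (2,2): turn R to E, flip to black, move to (2,3). |black|=7
Step 6: on WHITE (2,3): turn R to S, flip to black, move to (3,3). |black|=8

Answer: 3 3 S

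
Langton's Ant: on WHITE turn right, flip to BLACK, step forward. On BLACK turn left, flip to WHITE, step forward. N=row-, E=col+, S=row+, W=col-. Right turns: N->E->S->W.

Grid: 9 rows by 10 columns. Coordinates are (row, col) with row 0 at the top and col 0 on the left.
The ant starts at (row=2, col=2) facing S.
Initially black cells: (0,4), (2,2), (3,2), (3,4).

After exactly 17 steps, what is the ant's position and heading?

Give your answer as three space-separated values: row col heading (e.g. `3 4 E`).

Step 1: on BLACK (2,2): turn L to E, flip to white, move to (2,3). |black|=3
Step 2: on WHITE (2,3): turn R to S, flip to black, move to (3,3). |black|=4
Step 3: on WHITE (3,3): turn R to W, flip to black, move to (3,2). |black|=5
Step 4: on BLACK (3,2): turn L to S, flip to white, move to (4,2). |black|=4
Step 5: on WHITE (4,2): turn R to W, flip to black, move to (4,1). |black|=5
Step 6: on WHITE (4,1): turn R to N, flip to black, move to (3,1). |black|=6
Step 7: on WHITE (3,1): turn R to E, flip to black, move to (3,2). |black|=7
Step 8: on WHITE (3,2): turn R to S, flip to black, move to (4,2). |black|=8
Step 9: on BLACK (4,2): turn L to E, flip to white, move to (4,3). |black|=7
Step 10: on WHITE (4,3): turn R to S, flip to black, move to (5,3). |black|=8
Step 11: on WHITE (5,3): turn R to W, flip to black, move to (5,2). |black|=9
Step 12: on WHITE (5,2): turn R to N, flip to black, move to (4,2). |black|=10
Step 13: on WHITE (4,2): turn R to E, flip to black, move to (4,3). |black|=11
Step 14: on BLACK (4,3): turn L to N, flip to white, move to (3,3). |black|=10
Step 15: on BLACK (3,3): turn L to W, flip to white, move to (3,2). |black|=9
Step 16: on BLACK (3,2): turn L to S, flip to white, move to (4,2). |black|=8
Step 17: on BLACK (4,2): turn L to E, flip to white, move to (4,3). |black|=7

Answer: 4 3 E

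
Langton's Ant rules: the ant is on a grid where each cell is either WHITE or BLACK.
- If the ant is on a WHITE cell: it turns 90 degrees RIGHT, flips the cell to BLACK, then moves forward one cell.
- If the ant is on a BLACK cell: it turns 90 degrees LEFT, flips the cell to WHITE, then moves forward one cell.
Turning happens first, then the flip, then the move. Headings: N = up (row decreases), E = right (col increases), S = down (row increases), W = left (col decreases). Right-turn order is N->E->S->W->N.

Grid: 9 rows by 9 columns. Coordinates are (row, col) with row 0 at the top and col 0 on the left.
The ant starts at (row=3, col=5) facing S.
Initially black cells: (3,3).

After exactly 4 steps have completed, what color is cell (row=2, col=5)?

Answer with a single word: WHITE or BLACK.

Step 1: on WHITE (3,5): turn R to W, flip to black, move to (3,4). |black|=2
Step 2: on WHITE (3,4): turn R to N, flip to black, move to (2,4). |black|=3
Step 3: on WHITE (2,4): turn R to E, flip to black, move to (2,5). |black|=4
Step 4: on WHITE (2,5): turn R to S, flip to black, move to (3,5). |black|=5

Answer: BLACK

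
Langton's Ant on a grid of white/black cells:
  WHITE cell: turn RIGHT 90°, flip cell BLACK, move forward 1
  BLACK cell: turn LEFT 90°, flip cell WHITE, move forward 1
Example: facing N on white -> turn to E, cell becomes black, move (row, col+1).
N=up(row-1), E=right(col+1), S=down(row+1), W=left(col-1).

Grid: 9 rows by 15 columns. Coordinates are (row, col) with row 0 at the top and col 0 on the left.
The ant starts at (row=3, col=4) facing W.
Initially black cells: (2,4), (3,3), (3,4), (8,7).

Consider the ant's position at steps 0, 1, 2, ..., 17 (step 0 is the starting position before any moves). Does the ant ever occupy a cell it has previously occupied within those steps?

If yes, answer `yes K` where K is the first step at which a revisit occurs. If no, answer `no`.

Answer: yes 7

Derivation:
Step 1: on BLACK (3,4): turn L to S, flip to white, move to (4,4). |black|=3 — new cell
Step 2: on WHITE (4,4): turn R to W, flip to black, move to (4,3). |black|=4 — new cell
Step 3: on WHITE (4,3): turn R to N, flip to black, move to (3,3). |black|=5 — new cell
Step 4: on BLACK (3,3): turn L to W, flip to white, move to (3,2). |black|=4 — new cell
Step 5: on WHITE (3,2): turn R to N, flip to black, move to (2,2). |black|=5 — new cell
Step 6: on WHITE (2,2): turn R to E, flip to black, move to (2,3). |black|=6 — new cell
Step 7: on WHITE (2,3): turn R to S, flip to black, move to (3,3). |black|=7 — REVISIT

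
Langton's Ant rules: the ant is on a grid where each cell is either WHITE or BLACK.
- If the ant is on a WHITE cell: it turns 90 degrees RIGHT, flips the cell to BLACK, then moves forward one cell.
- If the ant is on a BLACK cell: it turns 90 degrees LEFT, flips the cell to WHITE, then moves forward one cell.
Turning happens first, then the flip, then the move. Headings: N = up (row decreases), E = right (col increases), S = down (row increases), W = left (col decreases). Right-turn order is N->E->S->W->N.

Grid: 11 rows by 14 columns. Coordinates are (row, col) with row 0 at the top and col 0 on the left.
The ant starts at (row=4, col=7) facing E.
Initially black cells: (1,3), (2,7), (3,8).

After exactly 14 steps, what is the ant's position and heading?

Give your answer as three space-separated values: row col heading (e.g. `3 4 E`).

Answer: 3 8 E

Derivation:
Step 1: on WHITE (4,7): turn R to S, flip to black, move to (5,7). |black|=4
Step 2: on WHITE (5,7): turn R to W, flip to black, move to (5,6). |black|=5
Step 3: on WHITE (5,6): turn R to N, flip to black, move to (4,6). |black|=6
Step 4: on WHITE (4,6): turn R to E, flip to black, move to (4,7). |black|=7
Step 5: on BLACK (4,7): turn L to N, flip to white, move to (3,7). |black|=6
Step 6: on WHITE (3,7): turn R to E, flip to black, move to (3,8). |black|=7
Step 7: on BLACK (3,8): turn L to N, flip to white, move to (2,8). |black|=6
Step 8: on WHITE (2,8): turn R to E, flip to black, move to (2,9). |black|=7
Step 9: on WHITE (2,9): turn R to S, flip to black, move to (3,9). |black|=8
Step 10: on WHITE (3,9): turn R to W, flip to black, move to (3,8). |black|=9
Step 11: on WHITE (3,8): turn R to N, flip to black, move to (2,8). |black|=10
Step 12: on BLACK (2,8): turn L to W, flip to white, move to (2,7). |black|=9
Step 13: on BLACK (2,7): turn L to S, flip to white, move to (3,7). |black|=8
Step 14: on BLACK (3,7): turn L to E, flip to white, move to (3,8). |black|=7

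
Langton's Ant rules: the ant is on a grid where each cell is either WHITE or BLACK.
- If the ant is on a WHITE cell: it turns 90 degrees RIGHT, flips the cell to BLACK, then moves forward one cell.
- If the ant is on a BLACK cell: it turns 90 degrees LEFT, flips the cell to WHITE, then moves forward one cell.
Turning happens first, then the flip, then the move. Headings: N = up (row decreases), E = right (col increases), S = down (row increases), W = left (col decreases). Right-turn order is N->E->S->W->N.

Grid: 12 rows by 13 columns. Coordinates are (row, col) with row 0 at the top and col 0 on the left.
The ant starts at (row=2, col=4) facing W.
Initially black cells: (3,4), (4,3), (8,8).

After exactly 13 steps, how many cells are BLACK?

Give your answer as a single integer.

Answer: 8

Derivation:
Step 1: on WHITE (2,4): turn R to N, flip to black, move to (1,4). |black|=4
Step 2: on WHITE (1,4): turn R to E, flip to black, move to (1,5). |black|=5
Step 3: on WHITE (1,5): turn R to S, flip to black, move to (2,5). |black|=6
Step 4: on WHITE (2,5): turn R to W, flip to black, move to (2,4). |black|=7
Step 5: on BLACK (2,4): turn L to S, flip to white, move to (3,4). |black|=6
Step 6: on BLACK (3,4): turn L to E, flip to white, move to (3,5). |black|=5
Step 7: on WHITE (3,5): turn R to S, flip to black, move to (4,5). |black|=6
Step 8: on WHITE (4,5): turn R to W, flip to black, move to (4,4). |black|=7
Step 9: on WHITE (4,4): turn R to N, flip to black, move to (3,4). |black|=8
Step 10: on WHITE (3,4): turn R to E, flip to black, move to (3,5). |black|=9
Step 11: on BLACK (3,5): turn L to N, flip to white, move to (2,5). |black|=8
Step 12: on BLACK (2,5): turn L to W, flip to white, move to (2,4). |black|=7
Step 13: on WHITE (2,4): turn R to N, flip to black, move to (1,4). |black|=8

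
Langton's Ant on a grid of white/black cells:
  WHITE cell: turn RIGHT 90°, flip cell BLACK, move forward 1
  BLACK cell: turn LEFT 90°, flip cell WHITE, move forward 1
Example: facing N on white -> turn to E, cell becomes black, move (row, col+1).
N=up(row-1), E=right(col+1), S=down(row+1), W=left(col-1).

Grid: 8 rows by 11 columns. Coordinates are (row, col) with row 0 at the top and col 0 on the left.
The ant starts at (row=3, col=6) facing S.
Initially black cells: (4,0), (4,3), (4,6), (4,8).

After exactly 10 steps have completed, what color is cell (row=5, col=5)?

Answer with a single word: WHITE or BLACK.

Step 1: on WHITE (3,6): turn R to W, flip to black, move to (3,5). |black|=5
Step 2: on WHITE (3,5): turn R to N, flip to black, move to (2,5). |black|=6
Step 3: on WHITE (2,5): turn R to E, flip to black, move to (2,6). |black|=7
Step 4: on WHITE (2,6): turn R to S, flip to black, move to (3,6). |black|=8
Step 5: on BLACK (3,6): turn L to E, flip to white, move to (3,7). |black|=7
Step 6: on WHITE (3,7): turn R to S, flip to black, move to (4,7). |black|=8
Step 7: on WHITE (4,7): turn R to W, flip to black, move to (4,6). |black|=9
Step 8: on BLACK (4,6): turn L to S, flip to white, move to (5,6). |black|=8
Step 9: on WHITE (5,6): turn R to W, flip to black, move to (5,5). |black|=9
Step 10: on WHITE (5,5): turn R to N, flip to black, move to (4,5). |black|=10

Answer: BLACK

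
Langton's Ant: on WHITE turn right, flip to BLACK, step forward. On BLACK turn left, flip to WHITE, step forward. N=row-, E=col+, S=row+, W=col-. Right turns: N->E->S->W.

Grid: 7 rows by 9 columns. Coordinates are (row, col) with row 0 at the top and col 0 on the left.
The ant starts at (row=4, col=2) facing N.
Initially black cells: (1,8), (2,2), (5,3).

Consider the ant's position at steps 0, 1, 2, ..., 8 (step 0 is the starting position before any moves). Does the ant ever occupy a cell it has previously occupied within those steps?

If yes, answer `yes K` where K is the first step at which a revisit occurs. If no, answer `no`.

Step 1: on WHITE (4,2): turn R to E, flip to black, move to (4,3). |black|=4 — new cell
Step 2: on WHITE (4,3): turn R to S, flip to black, move to (5,3). |black|=5 — new cell
Step 3: on BLACK (5,3): turn L to E, flip to white, move to (5,4). |black|=4 — new cell
Step 4: on WHITE (5,4): turn R to S, flip to black, move to (6,4). |black|=5 — new cell
Step 5: on WHITE (6,4): turn R to W, flip to black, move to (6,3). |black|=6 — new cell
Step 6: on WHITE (6,3): turn R to N, flip to black, move to (5,3). |black|=7 — REVISIT

Answer: yes 6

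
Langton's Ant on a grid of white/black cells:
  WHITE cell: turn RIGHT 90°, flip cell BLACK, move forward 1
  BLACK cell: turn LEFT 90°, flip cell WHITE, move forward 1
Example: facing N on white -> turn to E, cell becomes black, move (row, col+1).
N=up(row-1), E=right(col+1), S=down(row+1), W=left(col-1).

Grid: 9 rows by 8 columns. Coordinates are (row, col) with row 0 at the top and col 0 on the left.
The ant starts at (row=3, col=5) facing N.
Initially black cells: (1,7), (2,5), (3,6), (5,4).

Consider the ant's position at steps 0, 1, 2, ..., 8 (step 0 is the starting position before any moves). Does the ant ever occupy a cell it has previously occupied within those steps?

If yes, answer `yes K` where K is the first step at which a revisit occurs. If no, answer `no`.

Step 1: on WHITE (3,5): turn R to E, flip to black, move to (3,6). |black|=5 — new cell
Step 2: on BLACK (3,6): turn L to N, flip to white, move to (2,6). |black|=4 — new cell
Step 3: on WHITE (2,6): turn R to E, flip to black, move to (2,7). |black|=5 — new cell
Step 4: on WHITE (2,7): turn R to S, flip to black, move to (3,7). |black|=6 — new cell
Step 5: on WHITE (3,7): turn R to W, flip to black, move to (3,6). |black|=7 — REVISIT

Answer: yes 5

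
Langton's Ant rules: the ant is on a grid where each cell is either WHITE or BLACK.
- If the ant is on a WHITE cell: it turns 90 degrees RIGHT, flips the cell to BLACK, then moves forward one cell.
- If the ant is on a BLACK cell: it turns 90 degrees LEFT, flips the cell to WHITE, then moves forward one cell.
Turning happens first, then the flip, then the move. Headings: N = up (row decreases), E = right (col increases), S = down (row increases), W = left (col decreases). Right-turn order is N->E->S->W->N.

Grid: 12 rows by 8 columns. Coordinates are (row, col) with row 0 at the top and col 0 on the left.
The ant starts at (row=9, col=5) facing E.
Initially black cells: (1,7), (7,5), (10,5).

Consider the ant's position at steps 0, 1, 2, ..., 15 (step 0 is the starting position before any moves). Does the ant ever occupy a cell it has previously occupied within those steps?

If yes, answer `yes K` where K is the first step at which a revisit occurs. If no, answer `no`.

Answer: yes 5

Derivation:
Step 1: on WHITE (9,5): turn R to S, flip to black, move to (10,5). |black|=4 — new cell
Step 2: on BLACK (10,5): turn L to E, flip to white, move to (10,6). |black|=3 — new cell
Step 3: on WHITE (10,6): turn R to S, flip to black, move to (11,6). |black|=4 — new cell
Step 4: on WHITE (11,6): turn R to W, flip to black, move to (11,5). |black|=5 — new cell
Step 5: on WHITE (11,5): turn R to N, flip to black, move to (10,5). |black|=6 — REVISIT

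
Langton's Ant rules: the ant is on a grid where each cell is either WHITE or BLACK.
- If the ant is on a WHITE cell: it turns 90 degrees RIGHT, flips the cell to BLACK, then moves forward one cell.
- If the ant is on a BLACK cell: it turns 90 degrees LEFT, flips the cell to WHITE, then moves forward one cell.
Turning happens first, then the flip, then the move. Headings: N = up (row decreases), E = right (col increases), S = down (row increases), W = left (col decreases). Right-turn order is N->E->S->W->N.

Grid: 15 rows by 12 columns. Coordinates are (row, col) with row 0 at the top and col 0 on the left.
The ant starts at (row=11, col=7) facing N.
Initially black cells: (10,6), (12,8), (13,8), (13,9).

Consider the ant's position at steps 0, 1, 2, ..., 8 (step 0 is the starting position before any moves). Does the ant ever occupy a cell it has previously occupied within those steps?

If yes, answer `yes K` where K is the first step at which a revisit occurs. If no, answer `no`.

Answer: yes 8

Derivation:
Step 1: on WHITE (11,7): turn R to E, flip to black, move to (11,8). |black|=5 — new cell
Step 2: on WHITE (11,8): turn R to S, flip to black, move to (12,8). |black|=6 — new cell
Step 3: on BLACK (12,8): turn L to E, flip to white, move to (12,9). |black|=5 — new cell
Step 4: on WHITE (12,9): turn R to S, flip to black, move to (13,9). |black|=6 — new cell
Step 5: on BLACK (13,9): turn L to E, flip to white, move to (13,10). |black|=5 — new cell
Step 6: on WHITE (13,10): turn R to S, flip to black, move to (14,10). |black|=6 — new cell
Step 7: on WHITE (14,10): turn R to W, flip to black, move to (14,9). |black|=7 — new cell
Step 8: on WHITE (14,9): turn R to N, flip to black, move to (13,9). |black|=8 — REVISIT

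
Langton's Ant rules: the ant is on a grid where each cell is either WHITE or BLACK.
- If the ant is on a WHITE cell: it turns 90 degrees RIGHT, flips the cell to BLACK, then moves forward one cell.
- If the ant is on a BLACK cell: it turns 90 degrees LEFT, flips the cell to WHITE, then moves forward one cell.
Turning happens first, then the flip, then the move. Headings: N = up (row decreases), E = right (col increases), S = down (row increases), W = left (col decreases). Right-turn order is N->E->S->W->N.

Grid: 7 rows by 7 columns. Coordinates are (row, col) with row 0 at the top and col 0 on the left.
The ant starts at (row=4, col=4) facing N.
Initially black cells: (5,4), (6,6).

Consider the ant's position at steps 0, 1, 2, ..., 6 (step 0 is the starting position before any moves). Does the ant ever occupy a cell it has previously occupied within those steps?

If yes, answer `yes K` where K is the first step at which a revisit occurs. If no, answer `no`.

Step 1: on WHITE (4,4): turn R to E, flip to black, move to (4,5). |black|=3 — new cell
Step 2: on WHITE (4,5): turn R to S, flip to black, move to (5,5). |black|=4 — new cell
Step 3: on WHITE (5,5): turn R to W, flip to black, move to (5,4). |black|=5 — new cell
Step 4: on BLACK (5,4): turn L to S, flip to white, move to (6,4). |black|=4 — new cell
Step 5: on WHITE (6,4): turn R to W, flip to black, move to (6,3). |black|=5 — new cell
Step 6: on WHITE (6,3): turn R to N, flip to black, move to (5,3). |black|=6 — new cell
No revisit within 6 steps.

Answer: no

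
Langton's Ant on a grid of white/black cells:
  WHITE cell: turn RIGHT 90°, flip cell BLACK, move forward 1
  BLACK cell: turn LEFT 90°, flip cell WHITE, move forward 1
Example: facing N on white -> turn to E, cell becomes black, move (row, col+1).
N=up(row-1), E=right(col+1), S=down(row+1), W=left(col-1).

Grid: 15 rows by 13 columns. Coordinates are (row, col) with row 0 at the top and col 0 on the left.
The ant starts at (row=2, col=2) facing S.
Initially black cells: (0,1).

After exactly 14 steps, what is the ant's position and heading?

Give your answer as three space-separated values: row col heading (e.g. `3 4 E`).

Answer: 1 3 N

Derivation:
Step 1: on WHITE (2,2): turn R to W, flip to black, move to (2,1). |black|=2
Step 2: on WHITE (2,1): turn R to N, flip to black, move to (1,1). |black|=3
Step 3: on WHITE (1,1): turn R to E, flip to black, move to (1,2). |black|=4
Step 4: on WHITE (1,2): turn R to S, flip to black, move to (2,2). |black|=5
Step 5: on BLACK (2,2): turn L to E, flip to white, move to (2,3). |black|=4
Step 6: on WHITE (2,3): turn R to S, flip to black, move to (3,3). |black|=5
Step 7: on WHITE (3,3): turn R to W, flip to black, move to (3,2). |black|=6
Step 8: on WHITE (3,2): turn R to N, flip to black, move to (2,2). |black|=7
Step 9: on WHITE (2,2): turn R to E, flip to black, move to (2,3). |black|=8
Step 10: on BLACK (2,3): turn L to N, flip to white, move to (1,3). |black|=7
Step 11: on WHITE (1,3): turn R to E, flip to black, move to (1,4). |black|=8
Step 12: on WHITE (1,4): turn R to S, flip to black, move to (2,4). |black|=9
Step 13: on WHITE (2,4): turn R to W, flip to black, move to (2,3). |black|=10
Step 14: on WHITE (2,3): turn R to N, flip to black, move to (1,3). |black|=11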